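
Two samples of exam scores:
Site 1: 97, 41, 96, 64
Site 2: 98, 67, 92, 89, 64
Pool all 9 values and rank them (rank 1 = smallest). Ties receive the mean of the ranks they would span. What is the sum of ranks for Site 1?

Sorted (ascending): 41, 64, 64, 67, 89, 92, 96, 97, 98
The 2 values of 64 occupy positions 2–3 → average rank (2+3)/2 = 2.5.
Site 1 values → pooled ranks: 97→8, 41→1, 96→7, 64→2.5
Rank sum = 8 + 1 + 7 + 2.5 = 18.5

18.5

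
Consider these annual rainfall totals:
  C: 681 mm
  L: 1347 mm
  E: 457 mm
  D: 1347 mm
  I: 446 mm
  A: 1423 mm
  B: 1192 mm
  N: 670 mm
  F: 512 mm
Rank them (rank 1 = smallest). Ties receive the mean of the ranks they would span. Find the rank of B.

6

Sorted (ascending): 446, 457, 512, 670, 681, 1192, 1347, 1347, 1423
The 2 values of 1347 occupy positions 7–8 → average rank (7+8)/2 = 7.5.
B has value 1192 mm → rank 6.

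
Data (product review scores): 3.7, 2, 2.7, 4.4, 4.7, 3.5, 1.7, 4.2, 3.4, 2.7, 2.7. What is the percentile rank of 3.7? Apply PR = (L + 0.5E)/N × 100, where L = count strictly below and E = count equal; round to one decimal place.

N = 11.
Strictly below 3.7: 7. Equal to 3.7: 1.
PR = (7 + 0.5·1)/11 × 100 = 68.2

68.2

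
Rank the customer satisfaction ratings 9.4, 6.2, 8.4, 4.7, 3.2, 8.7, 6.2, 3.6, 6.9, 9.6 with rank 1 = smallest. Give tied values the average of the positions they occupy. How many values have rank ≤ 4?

Sorted (ascending): 3.2, 3.6, 4.7, 6.2, 6.2, 6.9, 8.4, 8.7, 9.4, 9.6
The 2 values of 6.2 occupy positions 4–5 → average rank (4+5)/2 = 4.5.
Ranks ≤ 4: {1, 2, 3} → 3 values.

3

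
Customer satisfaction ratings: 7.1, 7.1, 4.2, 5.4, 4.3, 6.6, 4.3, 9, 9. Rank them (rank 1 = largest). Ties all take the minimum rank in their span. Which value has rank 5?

Sorted (descending): 9, 9, 7.1, 7.1, 6.6, 5.4, 4.3, 4.3, 4.2
The 2 values of 9 occupy positions 1–2 → each gets rank 1.
The 2 values of 7.1 occupy positions 3–4 → each gets rank 3.
The 2 values of 4.3 occupy positions 7–8 → each gets rank 7.
Rank 5 → value 6.6.

6.6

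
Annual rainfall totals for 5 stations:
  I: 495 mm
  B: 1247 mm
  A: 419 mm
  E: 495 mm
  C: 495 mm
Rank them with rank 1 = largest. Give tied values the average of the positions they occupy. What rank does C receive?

Sorted (descending): 1247, 495, 495, 495, 419
The 3 values of 495 occupy positions 2–4 → average rank 3.
C has value 495 mm → rank 3.

3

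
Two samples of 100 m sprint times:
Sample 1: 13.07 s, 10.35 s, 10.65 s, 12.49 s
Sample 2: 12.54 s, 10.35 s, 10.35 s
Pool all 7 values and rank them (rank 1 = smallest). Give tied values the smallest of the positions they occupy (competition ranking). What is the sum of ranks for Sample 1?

17

Sorted (ascending): 10.35, 10.35, 10.35, 10.65, 12.49, 12.54, 13.07
The 3 values of 10.35 occupy positions 1–3 → each gets rank 1.
Sample 1 values → pooled ranks: 13.07→7, 10.35→1, 10.65→4, 12.49→5
Rank sum = 7 + 1 + 4 + 5 = 17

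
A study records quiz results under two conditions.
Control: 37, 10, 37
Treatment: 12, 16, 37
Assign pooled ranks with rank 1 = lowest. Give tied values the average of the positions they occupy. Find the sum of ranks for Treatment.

10

Sorted (ascending): 10, 12, 16, 37, 37, 37
The 3 values of 37 occupy positions 4–6 → average rank 5.
Treatment values → pooled ranks: 12→2, 16→3, 37→5
Rank sum = 2 + 3 + 5 = 10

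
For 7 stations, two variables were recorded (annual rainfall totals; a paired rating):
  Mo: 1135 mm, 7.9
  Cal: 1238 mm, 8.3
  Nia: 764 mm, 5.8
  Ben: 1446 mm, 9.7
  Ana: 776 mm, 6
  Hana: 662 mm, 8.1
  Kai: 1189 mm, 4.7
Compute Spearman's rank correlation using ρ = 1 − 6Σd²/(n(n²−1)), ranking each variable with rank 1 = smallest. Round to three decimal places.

Ranks of variable 1: 4, 6, 2, 7, 3, 1, 5
Ranks of variable 2: 4, 6, 2, 7, 3, 5, 1
d = r₁ − r₂: 0, 0, 0, 0, 0, -4, 4
d²: 0, 0, 0, 0, 0, 16, 16; Σd² = 32
ρ = 1 − 6·32/(7·48) = 1 − 192/336 = 0.429

0.429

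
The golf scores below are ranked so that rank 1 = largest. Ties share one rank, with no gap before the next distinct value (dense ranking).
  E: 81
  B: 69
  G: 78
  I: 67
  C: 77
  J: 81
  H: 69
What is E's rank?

1

Sorted (descending): 81, 81, 78, 77, 69, 69, 67
The 2 values of 81 share dense rank 1.
The 2 values of 69 share dense rank 4.
Remaining distinct values take the next consecutive integers.
E has value 81 → rank 1.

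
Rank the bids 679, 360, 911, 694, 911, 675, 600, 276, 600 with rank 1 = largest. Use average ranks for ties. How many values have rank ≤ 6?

5

Sorted (descending): 911, 911, 694, 679, 675, 600, 600, 360, 276
The 2 values of 911 occupy positions 1–2 → average rank (1+2)/2 = 1.5.
The 2 values of 600 occupy positions 6–7 → average rank (6+7)/2 = 6.5.
Ranks ≤ 6: {1.5, 1.5, 3, 4, 5} → 5 values.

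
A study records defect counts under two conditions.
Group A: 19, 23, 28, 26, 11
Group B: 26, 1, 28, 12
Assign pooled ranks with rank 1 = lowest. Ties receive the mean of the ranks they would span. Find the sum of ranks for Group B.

19

Sorted (ascending): 1, 11, 12, 19, 23, 26, 26, 28, 28
The 2 values of 26 occupy positions 6–7 → average rank (6+7)/2 = 6.5.
The 2 values of 28 occupy positions 8–9 → average rank (8+9)/2 = 8.5.
Group B values → pooled ranks: 26→6.5, 1→1, 28→8.5, 12→3
Rank sum = 6.5 + 1 + 8.5 + 3 = 19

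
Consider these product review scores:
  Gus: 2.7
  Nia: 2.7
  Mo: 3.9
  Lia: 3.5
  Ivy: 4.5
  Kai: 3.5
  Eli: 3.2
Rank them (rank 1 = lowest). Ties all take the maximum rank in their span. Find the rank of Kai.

5

Sorted (ascending): 2.7, 2.7, 3.2, 3.5, 3.5, 3.9, 4.5
The 2 values of 2.7 occupy positions 1–2 → each gets rank 2.
The 2 values of 3.5 occupy positions 4–5 → each gets rank 5.
Kai has value 3.5 → rank 5.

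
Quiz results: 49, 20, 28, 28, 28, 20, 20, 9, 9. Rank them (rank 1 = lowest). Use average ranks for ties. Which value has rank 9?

Sorted (ascending): 9, 9, 20, 20, 20, 28, 28, 28, 49
The 2 values of 9 occupy positions 1–2 → average rank (1+2)/2 = 1.5.
The 3 values of 20 occupy positions 3–5 → average rank 4.
The 3 values of 28 occupy positions 6–8 → average rank 7.
Rank 9 → value 49.

49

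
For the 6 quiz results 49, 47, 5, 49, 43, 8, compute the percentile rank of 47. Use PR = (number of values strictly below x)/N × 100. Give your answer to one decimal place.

50.0

N = 6.
Strictly below 47: 3. Equal to 47: 1.
PR = 3/6 × 100 = 50.0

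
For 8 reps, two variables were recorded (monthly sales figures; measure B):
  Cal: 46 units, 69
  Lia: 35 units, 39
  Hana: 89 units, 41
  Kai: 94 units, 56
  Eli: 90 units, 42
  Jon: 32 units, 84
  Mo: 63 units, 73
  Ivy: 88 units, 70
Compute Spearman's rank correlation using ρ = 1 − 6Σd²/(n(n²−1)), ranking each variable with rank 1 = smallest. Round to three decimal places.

-0.333

Ranks of variable 1: 3, 2, 6, 8, 7, 1, 4, 5
Ranks of variable 2: 5, 1, 2, 4, 3, 8, 7, 6
d = r₁ − r₂: -2, 1, 4, 4, 4, -7, -3, -1
d²: 4, 1, 16, 16, 16, 49, 9, 1; Σd² = 112
ρ = 1 − 6·112/(8·63) = 1 − 672/504 = -0.333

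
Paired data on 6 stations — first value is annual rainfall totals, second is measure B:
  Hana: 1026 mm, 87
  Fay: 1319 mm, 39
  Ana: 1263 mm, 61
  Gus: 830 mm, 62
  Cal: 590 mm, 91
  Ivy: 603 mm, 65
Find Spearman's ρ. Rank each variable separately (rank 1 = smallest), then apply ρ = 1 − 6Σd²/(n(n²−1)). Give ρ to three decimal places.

Ranks of variable 1: 4, 6, 5, 3, 1, 2
Ranks of variable 2: 5, 1, 2, 3, 6, 4
d = r₁ − r₂: -1, 5, 3, 0, -5, -2
d²: 1, 25, 9, 0, 25, 4; Σd² = 64
ρ = 1 − 6·64/(6·35) = 1 − 384/210 = -0.829

-0.829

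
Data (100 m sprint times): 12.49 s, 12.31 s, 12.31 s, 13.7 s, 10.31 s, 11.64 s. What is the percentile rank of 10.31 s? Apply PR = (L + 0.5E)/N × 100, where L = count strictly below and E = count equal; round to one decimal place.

8.3

N = 6.
Strictly below 10.31: 0. Equal to 10.31: 1.
PR = (0 + 0.5·1)/6 × 100 = 8.3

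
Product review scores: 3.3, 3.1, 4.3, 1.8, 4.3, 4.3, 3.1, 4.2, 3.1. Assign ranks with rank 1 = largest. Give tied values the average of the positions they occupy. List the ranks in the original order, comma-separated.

5, 7, 2, 9, 2, 2, 7, 4, 7

Sorted (descending): 4.3, 4.3, 4.3, 4.2, 3.3, 3.1, 3.1, 3.1, 1.8
The 3 values of 4.3 occupy positions 1–3 → average rank 2.
The 3 values of 3.1 occupy positions 6–8 → average rank 7.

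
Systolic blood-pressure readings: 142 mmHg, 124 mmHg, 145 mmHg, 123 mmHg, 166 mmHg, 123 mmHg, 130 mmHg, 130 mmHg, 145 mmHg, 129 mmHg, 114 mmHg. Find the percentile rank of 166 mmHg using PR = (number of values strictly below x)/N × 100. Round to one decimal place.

N = 11.
Strictly below 166: 10. Equal to 166: 1.
PR = 10/11 × 100 = 90.9

90.9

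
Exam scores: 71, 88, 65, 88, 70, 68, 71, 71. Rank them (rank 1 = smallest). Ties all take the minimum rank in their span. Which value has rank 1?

65

Sorted (ascending): 65, 68, 70, 71, 71, 71, 88, 88
The 3 values of 71 occupy positions 4–6 → each gets rank 4.
The 2 values of 88 occupy positions 7–8 → each gets rank 7.
Rank 1 → value 65.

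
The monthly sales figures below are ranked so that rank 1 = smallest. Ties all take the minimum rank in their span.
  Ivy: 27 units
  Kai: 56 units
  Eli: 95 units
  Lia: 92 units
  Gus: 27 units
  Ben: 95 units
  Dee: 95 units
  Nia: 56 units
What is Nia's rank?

Sorted (ascending): 27, 27, 56, 56, 92, 95, 95, 95
The 2 values of 27 occupy positions 1–2 → each gets rank 1.
The 2 values of 56 occupy positions 3–4 → each gets rank 3.
The 3 values of 95 occupy positions 6–8 → each gets rank 6.
Nia has value 56 units → rank 3.

3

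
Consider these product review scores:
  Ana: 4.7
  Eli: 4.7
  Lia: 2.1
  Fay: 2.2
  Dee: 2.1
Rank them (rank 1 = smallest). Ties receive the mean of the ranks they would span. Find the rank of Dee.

1.5

Sorted (ascending): 2.1, 2.1, 2.2, 4.7, 4.7
The 2 values of 2.1 occupy positions 1–2 → average rank (1+2)/2 = 1.5.
The 2 values of 4.7 occupy positions 4–5 → average rank (4+5)/2 = 4.5.
Dee has value 2.1 → rank 1.5.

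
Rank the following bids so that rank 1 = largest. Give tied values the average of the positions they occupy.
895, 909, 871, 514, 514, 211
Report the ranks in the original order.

Sorted (descending): 909, 895, 871, 514, 514, 211
The 2 values of 514 occupy positions 4–5 → average rank (4+5)/2 = 4.5.

2, 1, 3, 4.5, 4.5, 6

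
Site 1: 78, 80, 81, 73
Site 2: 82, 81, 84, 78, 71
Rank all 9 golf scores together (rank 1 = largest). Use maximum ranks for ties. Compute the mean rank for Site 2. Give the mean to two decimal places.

4.60

Sorted (descending): 84, 82, 81, 81, 80, 78, 78, 73, 71
The 2 values of 81 occupy positions 3–4 → each gets rank 4.
The 2 values of 78 occupy positions 6–7 → each gets rank 7.
Site 2 values → pooled ranks: 82→2, 81→4, 84→1, 78→7, 71→9
Mean rank = (2 + 4 + 1 + 7 + 9) / 5 = 4.60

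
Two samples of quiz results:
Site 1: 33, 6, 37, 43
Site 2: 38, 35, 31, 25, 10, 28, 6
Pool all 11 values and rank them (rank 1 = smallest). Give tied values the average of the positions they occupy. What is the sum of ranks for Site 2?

Sorted (ascending): 6, 6, 10, 25, 28, 31, 33, 35, 37, 38, 43
The 2 values of 6 occupy positions 1–2 → average rank (1+2)/2 = 1.5.
Site 2 values → pooled ranks: 38→10, 35→8, 31→6, 25→4, 10→3, 28→5, 6→1.5
Rank sum = 10 + 8 + 6 + 4 + 3 + 5 + 1.5 = 37.5

37.5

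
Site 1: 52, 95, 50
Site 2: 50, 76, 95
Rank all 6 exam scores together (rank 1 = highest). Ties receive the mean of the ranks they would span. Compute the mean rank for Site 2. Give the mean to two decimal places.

Sorted (descending): 95, 95, 76, 52, 50, 50
The 2 values of 95 occupy positions 1–2 → average rank (1+2)/2 = 1.5.
The 2 values of 50 occupy positions 5–6 → average rank (5+6)/2 = 5.5.
Site 2 values → pooled ranks: 50→5.5, 76→3, 95→1.5
Mean rank = (5.5 + 3 + 1.5) / 3 = 3.33

3.33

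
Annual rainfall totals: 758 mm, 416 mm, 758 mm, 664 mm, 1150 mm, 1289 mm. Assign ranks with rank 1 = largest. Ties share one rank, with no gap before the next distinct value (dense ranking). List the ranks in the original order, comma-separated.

Sorted (descending): 1289, 1150, 758, 758, 664, 416
The 2 values of 758 share dense rank 3.
Remaining distinct values take the next consecutive integers.

3, 5, 3, 4, 2, 1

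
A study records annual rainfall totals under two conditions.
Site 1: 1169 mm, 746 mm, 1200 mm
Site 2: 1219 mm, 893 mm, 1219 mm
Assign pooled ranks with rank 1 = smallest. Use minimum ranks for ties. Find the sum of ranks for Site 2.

Sorted (ascending): 746, 893, 1169, 1200, 1219, 1219
The 2 values of 1219 occupy positions 5–6 → each gets rank 5.
Site 2 values → pooled ranks: 1219→5, 893→2, 1219→5
Rank sum = 5 + 2 + 5 = 12

12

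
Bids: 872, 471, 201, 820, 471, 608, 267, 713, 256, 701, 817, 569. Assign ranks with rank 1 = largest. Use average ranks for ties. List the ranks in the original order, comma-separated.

Sorted (descending): 872, 820, 817, 713, 701, 608, 569, 471, 471, 267, 256, 201
The 2 values of 471 occupy positions 8–9 → average rank (8+9)/2 = 8.5.

1, 8.5, 12, 2, 8.5, 6, 10, 4, 11, 5, 3, 7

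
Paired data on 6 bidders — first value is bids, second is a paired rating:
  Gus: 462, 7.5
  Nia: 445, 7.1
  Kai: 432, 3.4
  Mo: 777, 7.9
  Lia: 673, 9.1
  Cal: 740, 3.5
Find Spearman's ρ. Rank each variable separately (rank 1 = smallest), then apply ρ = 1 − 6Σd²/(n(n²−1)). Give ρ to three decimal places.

Ranks of variable 1: 3, 2, 1, 6, 4, 5
Ranks of variable 2: 4, 3, 1, 5, 6, 2
d = r₁ − r₂: -1, -1, 0, 1, -2, 3
d²: 1, 1, 0, 1, 4, 9; Σd² = 16
ρ = 1 − 6·16/(6·35) = 1 − 96/210 = 0.543

0.543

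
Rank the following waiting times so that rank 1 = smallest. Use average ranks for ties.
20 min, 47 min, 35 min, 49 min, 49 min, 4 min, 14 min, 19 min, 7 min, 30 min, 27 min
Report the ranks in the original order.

Sorted (ascending): 4, 7, 14, 19, 20, 27, 30, 35, 47, 49, 49
The 2 values of 49 occupy positions 10–11 → average rank (10+11)/2 = 10.5.

5, 9, 8, 10.5, 10.5, 1, 3, 4, 2, 7, 6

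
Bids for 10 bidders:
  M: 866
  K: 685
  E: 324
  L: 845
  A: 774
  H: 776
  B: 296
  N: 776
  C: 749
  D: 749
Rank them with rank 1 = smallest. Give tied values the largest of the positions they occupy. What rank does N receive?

Sorted (ascending): 296, 324, 685, 749, 749, 774, 776, 776, 845, 866
The 2 values of 749 occupy positions 4–5 → each gets rank 5.
The 2 values of 776 occupy positions 7–8 → each gets rank 8.
N has value 776 → rank 8.

8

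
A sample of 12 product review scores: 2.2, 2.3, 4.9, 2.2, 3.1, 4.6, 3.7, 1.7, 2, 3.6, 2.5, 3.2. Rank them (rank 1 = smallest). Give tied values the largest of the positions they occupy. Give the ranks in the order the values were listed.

4, 5, 12, 4, 7, 11, 10, 1, 2, 9, 6, 8

Sorted (ascending): 1.7, 2, 2.2, 2.2, 2.3, 2.5, 3.1, 3.2, 3.6, 3.7, 4.6, 4.9
The 2 values of 2.2 occupy positions 3–4 → each gets rank 4.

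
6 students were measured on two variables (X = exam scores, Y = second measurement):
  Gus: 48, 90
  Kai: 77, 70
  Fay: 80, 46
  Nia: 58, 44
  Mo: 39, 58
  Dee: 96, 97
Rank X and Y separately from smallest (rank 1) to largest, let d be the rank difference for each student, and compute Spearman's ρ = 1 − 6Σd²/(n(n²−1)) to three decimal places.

0.257

Ranks of variable 1: 2, 4, 5, 3, 1, 6
Ranks of variable 2: 5, 4, 2, 1, 3, 6
d = r₁ − r₂: -3, 0, 3, 2, -2, 0
d²: 9, 0, 9, 4, 4, 0; Σd² = 26
ρ = 1 − 6·26/(6·35) = 1 − 156/210 = 0.257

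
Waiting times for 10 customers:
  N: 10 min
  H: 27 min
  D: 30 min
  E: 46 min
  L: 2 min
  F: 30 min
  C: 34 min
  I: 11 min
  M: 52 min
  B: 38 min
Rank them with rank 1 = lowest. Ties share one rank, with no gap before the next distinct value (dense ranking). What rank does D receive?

5

Sorted (ascending): 2, 10, 11, 27, 30, 30, 34, 38, 46, 52
The 2 values of 30 share dense rank 5.
Remaining distinct values take the next consecutive integers.
D has value 30 min → rank 5.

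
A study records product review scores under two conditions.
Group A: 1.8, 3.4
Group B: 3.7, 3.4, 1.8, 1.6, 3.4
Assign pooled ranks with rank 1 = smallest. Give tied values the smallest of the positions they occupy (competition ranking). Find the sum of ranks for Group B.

Sorted (ascending): 1.6, 1.8, 1.8, 3.4, 3.4, 3.4, 3.7
The 2 values of 1.8 occupy positions 2–3 → each gets rank 2.
The 3 values of 3.4 occupy positions 4–6 → each gets rank 4.
Group B values → pooled ranks: 3.7→7, 3.4→4, 1.8→2, 1.6→1, 3.4→4
Rank sum = 7 + 4 + 2 + 1 + 4 = 18

18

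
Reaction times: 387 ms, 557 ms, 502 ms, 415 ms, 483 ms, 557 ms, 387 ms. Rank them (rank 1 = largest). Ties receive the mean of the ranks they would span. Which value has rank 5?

Sorted (descending): 557, 557, 502, 483, 415, 387, 387
The 2 values of 557 occupy positions 1–2 → average rank (1+2)/2 = 1.5.
The 2 values of 387 occupy positions 6–7 → average rank (6+7)/2 = 6.5.
Rank 5 → value 415.

415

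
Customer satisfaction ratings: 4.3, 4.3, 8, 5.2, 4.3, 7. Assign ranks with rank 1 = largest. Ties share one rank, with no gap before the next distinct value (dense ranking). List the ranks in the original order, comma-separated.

4, 4, 1, 3, 4, 2

Sorted (descending): 8, 7, 5.2, 4.3, 4.3, 4.3
The 3 values of 4.3 share dense rank 4.
Remaining distinct values take the next consecutive integers.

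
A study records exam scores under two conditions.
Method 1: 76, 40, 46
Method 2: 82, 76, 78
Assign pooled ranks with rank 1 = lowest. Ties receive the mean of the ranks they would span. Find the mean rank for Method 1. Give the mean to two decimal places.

Sorted (ascending): 40, 46, 76, 76, 78, 82
The 2 values of 76 occupy positions 3–4 → average rank (3+4)/2 = 3.5.
Method 1 values → pooled ranks: 76→3.5, 40→1, 46→2
Mean rank = (3.5 + 1 + 2) / 3 = 2.17

2.17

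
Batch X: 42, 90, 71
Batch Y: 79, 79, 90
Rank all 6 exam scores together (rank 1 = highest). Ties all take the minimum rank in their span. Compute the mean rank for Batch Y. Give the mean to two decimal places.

2.33

Sorted (descending): 90, 90, 79, 79, 71, 42
The 2 values of 90 occupy positions 1–2 → each gets rank 1.
The 2 values of 79 occupy positions 3–4 → each gets rank 3.
Batch Y values → pooled ranks: 79→3, 79→3, 90→1
Mean rank = (3 + 3 + 1) / 3 = 2.33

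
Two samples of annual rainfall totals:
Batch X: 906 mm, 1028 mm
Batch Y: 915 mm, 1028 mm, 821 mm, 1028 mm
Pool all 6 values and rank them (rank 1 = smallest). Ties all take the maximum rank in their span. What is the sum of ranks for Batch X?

8

Sorted (ascending): 821, 906, 915, 1028, 1028, 1028
The 3 values of 1028 occupy positions 4–6 → each gets rank 6.
Batch X values → pooled ranks: 906→2, 1028→6
Rank sum = 2 + 6 = 8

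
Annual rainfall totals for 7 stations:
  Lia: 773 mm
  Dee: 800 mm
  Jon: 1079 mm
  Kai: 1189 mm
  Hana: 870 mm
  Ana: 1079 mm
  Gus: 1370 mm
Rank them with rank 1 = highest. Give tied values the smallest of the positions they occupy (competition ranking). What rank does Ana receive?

3

Sorted (descending): 1370, 1189, 1079, 1079, 870, 800, 773
The 2 values of 1079 occupy positions 3–4 → each gets rank 3.
Ana has value 1079 mm → rank 3.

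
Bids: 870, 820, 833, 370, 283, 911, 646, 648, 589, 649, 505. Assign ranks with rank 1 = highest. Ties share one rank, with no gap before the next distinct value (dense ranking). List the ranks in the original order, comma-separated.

Sorted (descending): 911, 870, 833, 820, 649, 648, 646, 589, 505, 370, 283
No ties — each value takes its position as its rank.

2, 4, 3, 10, 11, 1, 7, 6, 8, 5, 9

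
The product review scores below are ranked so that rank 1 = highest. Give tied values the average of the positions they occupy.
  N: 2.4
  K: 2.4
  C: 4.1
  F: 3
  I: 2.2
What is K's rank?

Sorted (descending): 4.1, 3, 2.4, 2.4, 2.2
The 2 values of 2.4 occupy positions 3–4 → average rank (3+4)/2 = 3.5.
K has value 2.4 → rank 3.5.

3.5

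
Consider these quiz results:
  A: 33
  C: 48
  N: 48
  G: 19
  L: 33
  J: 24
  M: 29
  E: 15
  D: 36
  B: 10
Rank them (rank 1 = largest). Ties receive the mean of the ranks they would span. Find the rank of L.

Sorted (descending): 48, 48, 36, 33, 33, 29, 24, 19, 15, 10
The 2 values of 48 occupy positions 1–2 → average rank (1+2)/2 = 1.5.
The 2 values of 33 occupy positions 4–5 → average rank (4+5)/2 = 4.5.
L has value 33 → rank 4.5.

4.5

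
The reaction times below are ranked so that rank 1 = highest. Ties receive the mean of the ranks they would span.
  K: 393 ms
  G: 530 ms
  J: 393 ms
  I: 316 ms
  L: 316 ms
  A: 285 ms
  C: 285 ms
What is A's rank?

6.5

Sorted (descending): 530, 393, 393, 316, 316, 285, 285
The 2 values of 393 occupy positions 2–3 → average rank (2+3)/2 = 2.5.
The 2 values of 316 occupy positions 4–5 → average rank (4+5)/2 = 4.5.
The 2 values of 285 occupy positions 6–7 → average rank (6+7)/2 = 6.5.
A has value 285 ms → rank 6.5.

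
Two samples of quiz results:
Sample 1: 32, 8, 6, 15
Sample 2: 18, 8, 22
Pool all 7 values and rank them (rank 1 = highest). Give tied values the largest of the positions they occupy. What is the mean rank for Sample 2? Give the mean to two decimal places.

Sorted (descending): 32, 22, 18, 15, 8, 8, 6
The 2 values of 8 occupy positions 5–6 → each gets rank 6.
Sample 2 values → pooled ranks: 18→3, 8→6, 22→2
Mean rank = (3 + 6 + 2) / 3 = 3.67

3.67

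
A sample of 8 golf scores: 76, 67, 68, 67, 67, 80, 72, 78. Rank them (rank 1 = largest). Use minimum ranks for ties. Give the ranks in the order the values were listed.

3, 6, 5, 6, 6, 1, 4, 2

Sorted (descending): 80, 78, 76, 72, 68, 67, 67, 67
The 3 values of 67 occupy positions 6–8 → each gets rank 6.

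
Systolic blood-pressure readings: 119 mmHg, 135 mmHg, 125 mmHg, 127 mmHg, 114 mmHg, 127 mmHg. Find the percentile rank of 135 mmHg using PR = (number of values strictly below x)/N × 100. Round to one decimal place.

N = 6.
Strictly below 135: 5. Equal to 135: 1.
PR = 5/6 × 100 = 83.3

83.3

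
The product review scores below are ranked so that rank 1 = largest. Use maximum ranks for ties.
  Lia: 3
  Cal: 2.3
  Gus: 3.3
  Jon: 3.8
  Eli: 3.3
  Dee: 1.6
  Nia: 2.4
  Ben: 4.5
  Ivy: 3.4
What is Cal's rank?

8

Sorted (descending): 4.5, 3.8, 3.4, 3.3, 3.3, 3, 2.4, 2.3, 1.6
The 2 values of 3.3 occupy positions 4–5 → each gets rank 5.
Cal has value 2.3 → rank 8.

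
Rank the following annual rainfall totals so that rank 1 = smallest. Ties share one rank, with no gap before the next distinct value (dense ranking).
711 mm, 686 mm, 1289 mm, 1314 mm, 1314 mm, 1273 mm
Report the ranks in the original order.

Sorted (ascending): 686, 711, 1273, 1289, 1314, 1314
The 2 values of 1314 share dense rank 5.
Remaining distinct values take the next consecutive integers.

2, 1, 4, 5, 5, 3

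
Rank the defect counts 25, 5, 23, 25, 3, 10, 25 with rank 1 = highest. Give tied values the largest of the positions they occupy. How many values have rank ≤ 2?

Sorted (descending): 25, 25, 25, 23, 10, 5, 3
The 3 values of 25 occupy positions 1–3 → each gets rank 3.
Ranks ≤ 2: {} → 0 values.

0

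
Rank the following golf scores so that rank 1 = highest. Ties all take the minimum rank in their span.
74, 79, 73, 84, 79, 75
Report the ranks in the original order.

5, 2, 6, 1, 2, 4

Sorted (descending): 84, 79, 79, 75, 74, 73
The 2 values of 79 occupy positions 2–3 → each gets rank 2.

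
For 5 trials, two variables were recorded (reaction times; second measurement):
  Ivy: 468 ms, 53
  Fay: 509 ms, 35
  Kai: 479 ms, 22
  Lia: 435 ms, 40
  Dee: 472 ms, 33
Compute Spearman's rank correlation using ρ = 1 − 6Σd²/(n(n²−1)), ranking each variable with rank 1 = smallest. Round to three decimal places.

Ranks of variable 1: 2, 5, 4, 1, 3
Ranks of variable 2: 5, 3, 1, 4, 2
d = r₁ − r₂: -3, 2, 3, -3, 1
d²: 9, 4, 9, 9, 1; Σd² = 32
ρ = 1 − 6·32/(5·24) = 1 − 192/120 = -0.600

-0.600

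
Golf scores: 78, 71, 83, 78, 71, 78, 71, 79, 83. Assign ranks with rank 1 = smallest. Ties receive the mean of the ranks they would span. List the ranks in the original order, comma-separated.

Sorted (ascending): 71, 71, 71, 78, 78, 78, 79, 83, 83
The 3 values of 71 occupy positions 1–3 → average rank 2.
The 3 values of 78 occupy positions 4–6 → average rank 5.
The 2 values of 83 occupy positions 8–9 → average rank (8+9)/2 = 8.5.

5, 2, 8.5, 5, 2, 5, 2, 7, 8.5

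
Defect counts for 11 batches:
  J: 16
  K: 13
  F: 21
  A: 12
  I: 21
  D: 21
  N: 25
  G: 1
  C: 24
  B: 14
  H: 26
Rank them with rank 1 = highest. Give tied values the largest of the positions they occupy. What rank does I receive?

6

Sorted (descending): 26, 25, 24, 21, 21, 21, 16, 14, 13, 12, 1
The 3 values of 21 occupy positions 4–6 → each gets rank 6.
I has value 21 → rank 6.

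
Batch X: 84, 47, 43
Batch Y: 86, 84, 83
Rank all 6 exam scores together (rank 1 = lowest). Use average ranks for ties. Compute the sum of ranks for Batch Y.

13.5

Sorted (ascending): 43, 47, 83, 84, 84, 86
The 2 values of 84 occupy positions 4–5 → average rank (4+5)/2 = 4.5.
Batch Y values → pooled ranks: 86→6, 84→4.5, 83→3
Rank sum = 6 + 4.5 + 3 = 13.5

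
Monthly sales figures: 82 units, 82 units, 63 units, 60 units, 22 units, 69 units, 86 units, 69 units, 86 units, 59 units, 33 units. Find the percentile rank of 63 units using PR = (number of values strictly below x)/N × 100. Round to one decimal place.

36.4

N = 11.
Strictly below 63: 4. Equal to 63: 1.
PR = 4/11 × 100 = 36.4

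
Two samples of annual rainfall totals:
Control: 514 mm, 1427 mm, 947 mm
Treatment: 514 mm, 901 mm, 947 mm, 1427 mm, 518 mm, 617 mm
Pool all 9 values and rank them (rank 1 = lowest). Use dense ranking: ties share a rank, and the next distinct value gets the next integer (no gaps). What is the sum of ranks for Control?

12

Sorted (ascending): 514, 514, 518, 617, 901, 947, 947, 1427, 1427
The 2 values of 514 share dense rank 1.
The 2 values of 947 share dense rank 5.
The 2 values of 1427 share dense rank 6.
Remaining distinct values take the next consecutive integers.
Control values → pooled ranks: 514→1, 1427→6, 947→5
Rank sum = 1 + 6 + 5 = 12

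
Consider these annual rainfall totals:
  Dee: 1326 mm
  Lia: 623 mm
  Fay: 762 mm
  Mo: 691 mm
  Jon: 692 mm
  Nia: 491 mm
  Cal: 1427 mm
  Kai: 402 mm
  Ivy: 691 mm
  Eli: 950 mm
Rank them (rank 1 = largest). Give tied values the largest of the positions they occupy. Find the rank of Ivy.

7

Sorted (descending): 1427, 1326, 950, 762, 692, 691, 691, 623, 491, 402
The 2 values of 691 occupy positions 6–7 → each gets rank 7.
Ivy has value 691 mm → rank 7.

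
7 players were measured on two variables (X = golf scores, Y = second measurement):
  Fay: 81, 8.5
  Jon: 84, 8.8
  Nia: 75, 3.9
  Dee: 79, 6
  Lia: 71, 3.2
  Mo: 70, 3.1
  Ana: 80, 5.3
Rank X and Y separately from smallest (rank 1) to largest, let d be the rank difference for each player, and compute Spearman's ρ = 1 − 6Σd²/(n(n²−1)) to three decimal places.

Ranks of variable 1: 6, 7, 3, 4, 2, 1, 5
Ranks of variable 2: 6, 7, 3, 5, 2, 1, 4
d = r₁ − r₂: 0, 0, 0, -1, 0, 0, 1
d²: 0, 0, 0, 1, 0, 0, 1; Σd² = 2
ρ = 1 − 6·2/(7·48) = 1 − 12/336 = 0.964

0.964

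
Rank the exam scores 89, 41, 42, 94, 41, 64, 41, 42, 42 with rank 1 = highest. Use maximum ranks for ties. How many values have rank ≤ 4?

Sorted (descending): 94, 89, 64, 42, 42, 42, 41, 41, 41
The 3 values of 42 occupy positions 4–6 → each gets rank 6.
The 3 values of 41 occupy positions 7–9 → each gets rank 9.
Ranks ≤ 4: {1, 2, 3} → 3 values.

3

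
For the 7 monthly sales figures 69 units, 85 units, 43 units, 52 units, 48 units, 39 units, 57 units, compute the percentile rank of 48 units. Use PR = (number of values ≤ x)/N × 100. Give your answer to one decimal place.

42.9

N = 7.
Strictly below 48: 2. Equal to 48: 1.
PR = 3/7 × 100 = 42.9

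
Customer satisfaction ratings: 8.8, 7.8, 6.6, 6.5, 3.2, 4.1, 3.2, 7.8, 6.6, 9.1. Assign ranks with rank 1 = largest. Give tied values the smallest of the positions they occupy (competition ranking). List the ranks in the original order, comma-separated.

2, 3, 5, 7, 9, 8, 9, 3, 5, 1

Sorted (descending): 9.1, 8.8, 7.8, 7.8, 6.6, 6.6, 6.5, 4.1, 3.2, 3.2
The 2 values of 7.8 occupy positions 3–4 → each gets rank 3.
The 2 values of 6.6 occupy positions 5–6 → each gets rank 5.
The 2 values of 3.2 occupy positions 9–10 → each gets rank 9.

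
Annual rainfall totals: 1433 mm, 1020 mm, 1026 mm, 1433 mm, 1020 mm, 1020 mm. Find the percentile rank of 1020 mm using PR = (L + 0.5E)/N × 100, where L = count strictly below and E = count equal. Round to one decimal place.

N = 6.
Strictly below 1020: 0. Equal to 1020: 3.
PR = (0 + 0.5·3)/6 × 100 = 25.0

25.0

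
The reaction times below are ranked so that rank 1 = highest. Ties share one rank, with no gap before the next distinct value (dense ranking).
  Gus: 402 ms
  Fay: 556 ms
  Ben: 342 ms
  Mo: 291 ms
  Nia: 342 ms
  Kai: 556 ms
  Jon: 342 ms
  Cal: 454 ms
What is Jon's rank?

Sorted (descending): 556, 556, 454, 402, 342, 342, 342, 291
The 2 values of 556 share dense rank 1.
The 3 values of 342 share dense rank 4.
Remaining distinct values take the next consecutive integers.
Jon has value 342 ms → rank 4.

4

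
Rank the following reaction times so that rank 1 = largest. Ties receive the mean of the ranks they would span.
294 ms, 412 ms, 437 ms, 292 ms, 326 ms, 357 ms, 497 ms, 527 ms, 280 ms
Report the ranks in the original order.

7, 4, 3, 8, 6, 5, 2, 1, 9

Sorted (descending): 527, 497, 437, 412, 357, 326, 294, 292, 280
No ties — each value takes its position as its rank.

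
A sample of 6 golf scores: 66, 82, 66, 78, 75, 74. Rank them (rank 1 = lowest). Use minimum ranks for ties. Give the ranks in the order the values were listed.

1, 6, 1, 5, 4, 3

Sorted (ascending): 66, 66, 74, 75, 78, 82
The 2 values of 66 occupy positions 1–2 → each gets rank 1.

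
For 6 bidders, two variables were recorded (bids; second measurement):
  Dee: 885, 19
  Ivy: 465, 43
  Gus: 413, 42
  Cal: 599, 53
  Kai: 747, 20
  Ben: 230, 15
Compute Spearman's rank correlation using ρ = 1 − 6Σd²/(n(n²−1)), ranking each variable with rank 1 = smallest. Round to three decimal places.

Ranks of variable 1: 6, 3, 2, 4, 5, 1
Ranks of variable 2: 2, 5, 4, 6, 3, 1
d = r₁ − r₂: 4, -2, -2, -2, 2, 0
d²: 16, 4, 4, 4, 4, 0; Σd² = 32
ρ = 1 − 6·32/(6·35) = 1 − 192/210 = 0.086

0.086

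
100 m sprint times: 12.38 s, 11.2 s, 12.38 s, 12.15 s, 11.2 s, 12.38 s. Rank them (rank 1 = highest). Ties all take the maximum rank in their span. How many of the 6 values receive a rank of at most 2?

Sorted (descending): 12.38, 12.38, 12.38, 12.15, 11.2, 11.2
The 3 values of 12.38 occupy positions 1–3 → each gets rank 3.
The 2 values of 11.2 occupy positions 5–6 → each gets rank 6.
Ranks ≤ 2: {} → 0 values.

0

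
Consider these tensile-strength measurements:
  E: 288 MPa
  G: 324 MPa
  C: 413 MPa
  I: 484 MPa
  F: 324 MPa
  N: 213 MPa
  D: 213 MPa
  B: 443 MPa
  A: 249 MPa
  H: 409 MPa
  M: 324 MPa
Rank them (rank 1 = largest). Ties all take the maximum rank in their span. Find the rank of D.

11

Sorted (descending): 484, 443, 413, 409, 324, 324, 324, 288, 249, 213, 213
The 3 values of 324 occupy positions 5–7 → each gets rank 7.
The 2 values of 213 occupy positions 10–11 → each gets rank 11.
D has value 213 MPa → rank 11.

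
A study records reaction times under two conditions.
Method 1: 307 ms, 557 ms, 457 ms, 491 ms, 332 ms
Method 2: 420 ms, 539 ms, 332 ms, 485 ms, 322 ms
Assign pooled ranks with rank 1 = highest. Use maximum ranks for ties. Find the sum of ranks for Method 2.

Sorted (descending): 557, 539, 491, 485, 457, 420, 332, 332, 322, 307
The 2 values of 332 occupy positions 7–8 → each gets rank 8.
Method 2 values → pooled ranks: 420→6, 539→2, 332→8, 485→4, 322→9
Rank sum = 6 + 2 + 8 + 4 + 9 = 29

29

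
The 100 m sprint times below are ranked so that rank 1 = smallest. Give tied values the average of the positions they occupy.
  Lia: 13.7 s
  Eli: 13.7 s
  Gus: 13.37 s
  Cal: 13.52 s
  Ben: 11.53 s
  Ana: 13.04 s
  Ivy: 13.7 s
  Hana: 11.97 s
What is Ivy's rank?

7

Sorted (ascending): 11.53, 11.97, 13.04, 13.37, 13.52, 13.7, 13.7, 13.7
The 3 values of 13.7 occupy positions 6–8 → average rank 7.
Ivy has value 13.7 s → rank 7.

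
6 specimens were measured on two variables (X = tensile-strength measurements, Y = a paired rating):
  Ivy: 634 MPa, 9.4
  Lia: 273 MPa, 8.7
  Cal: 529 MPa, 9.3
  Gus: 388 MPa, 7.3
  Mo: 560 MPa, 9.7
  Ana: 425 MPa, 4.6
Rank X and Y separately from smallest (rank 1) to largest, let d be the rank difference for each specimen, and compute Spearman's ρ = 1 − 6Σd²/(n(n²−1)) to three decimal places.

Ranks of variable 1: 6, 1, 4, 2, 5, 3
Ranks of variable 2: 5, 3, 4, 2, 6, 1
d = r₁ − r₂: 1, -2, 0, 0, -1, 2
d²: 1, 4, 0, 0, 1, 4; Σd² = 10
ρ = 1 − 6·10/(6·35) = 1 − 60/210 = 0.714

0.714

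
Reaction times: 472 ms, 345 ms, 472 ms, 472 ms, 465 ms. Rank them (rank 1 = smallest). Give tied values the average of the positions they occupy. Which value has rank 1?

Sorted (ascending): 345, 465, 472, 472, 472
The 3 values of 472 occupy positions 3–5 → average rank 4.
Rank 1 → value 345.

345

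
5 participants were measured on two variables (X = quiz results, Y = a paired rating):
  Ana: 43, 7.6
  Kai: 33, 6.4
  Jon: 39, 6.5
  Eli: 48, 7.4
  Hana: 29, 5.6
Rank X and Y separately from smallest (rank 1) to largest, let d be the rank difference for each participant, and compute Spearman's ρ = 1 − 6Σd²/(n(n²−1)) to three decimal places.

Ranks of variable 1: 4, 2, 3, 5, 1
Ranks of variable 2: 5, 2, 3, 4, 1
d = r₁ − r₂: -1, 0, 0, 1, 0
d²: 1, 0, 0, 1, 0; Σd² = 2
ρ = 1 − 6·2/(5·24) = 1 − 12/120 = 0.900

0.900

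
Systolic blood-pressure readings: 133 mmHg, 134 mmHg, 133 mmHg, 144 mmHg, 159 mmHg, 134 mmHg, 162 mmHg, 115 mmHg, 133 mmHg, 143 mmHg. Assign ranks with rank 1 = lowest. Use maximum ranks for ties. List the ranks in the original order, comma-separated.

4, 6, 4, 8, 9, 6, 10, 1, 4, 7

Sorted (ascending): 115, 133, 133, 133, 134, 134, 143, 144, 159, 162
The 3 values of 133 occupy positions 2–4 → each gets rank 4.
The 2 values of 134 occupy positions 5–6 → each gets rank 6.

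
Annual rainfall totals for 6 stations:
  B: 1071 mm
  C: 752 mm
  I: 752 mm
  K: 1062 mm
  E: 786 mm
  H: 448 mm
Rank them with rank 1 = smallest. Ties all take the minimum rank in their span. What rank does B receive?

Sorted (ascending): 448, 752, 752, 786, 1062, 1071
The 2 values of 752 occupy positions 2–3 → each gets rank 2.
B has value 1071 mm → rank 6.

6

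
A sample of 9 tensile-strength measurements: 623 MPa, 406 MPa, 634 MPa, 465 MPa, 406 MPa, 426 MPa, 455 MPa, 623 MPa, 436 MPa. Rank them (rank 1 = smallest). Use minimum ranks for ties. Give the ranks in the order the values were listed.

7, 1, 9, 6, 1, 3, 5, 7, 4

Sorted (ascending): 406, 406, 426, 436, 455, 465, 623, 623, 634
The 2 values of 406 occupy positions 1–2 → each gets rank 1.
The 2 values of 623 occupy positions 7–8 → each gets rank 7.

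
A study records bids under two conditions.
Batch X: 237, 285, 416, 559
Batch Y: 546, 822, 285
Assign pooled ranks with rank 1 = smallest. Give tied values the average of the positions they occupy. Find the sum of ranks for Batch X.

Sorted (ascending): 237, 285, 285, 416, 546, 559, 822
The 2 values of 285 occupy positions 2–3 → average rank (2+3)/2 = 2.5.
Batch X values → pooled ranks: 237→1, 285→2.5, 416→4, 559→6
Rank sum = 1 + 2.5 + 4 + 6 = 13.5

13.5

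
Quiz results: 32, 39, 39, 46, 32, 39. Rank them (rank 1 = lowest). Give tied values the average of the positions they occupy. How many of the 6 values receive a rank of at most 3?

Sorted (ascending): 32, 32, 39, 39, 39, 46
The 2 values of 32 occupy positions 1–2 → average rank (1+2)/2 = 1.5.
The 3 values of 39 occupy positions 3–5 → average rank 4.
Ranks ≤ 3: {1.5, 1.5} → 2 values.

2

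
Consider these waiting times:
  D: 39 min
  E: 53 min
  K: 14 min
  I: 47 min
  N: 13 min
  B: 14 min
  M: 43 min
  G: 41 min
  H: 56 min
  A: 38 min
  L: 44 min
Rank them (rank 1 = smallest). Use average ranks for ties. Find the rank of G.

Sorted (ascending): 13, 14, 14, 38, 39, 41, 43, 44, 47, 53, 56
The 2 values of 14 occupy positions 2–3 → average rank (2+3)/2 = 2.5.
G has value 41 min → rank 6.

6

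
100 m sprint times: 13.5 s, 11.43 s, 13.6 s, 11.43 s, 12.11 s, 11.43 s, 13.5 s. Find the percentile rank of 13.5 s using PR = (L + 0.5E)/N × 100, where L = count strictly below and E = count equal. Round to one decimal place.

N = 7.
Strictly below 13.5: 4. Equal to 13.5: 2.
PR = (4 + 0.5·2)/7 × 100 = 71.4

71.4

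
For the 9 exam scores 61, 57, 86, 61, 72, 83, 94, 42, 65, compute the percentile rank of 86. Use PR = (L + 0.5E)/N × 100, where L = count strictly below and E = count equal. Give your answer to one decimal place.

N = 9.
Strictly below 86: 7. Equal to 86: 1.
PR = (7 + 0.5·1)/9 × 100 = 83.3

83.3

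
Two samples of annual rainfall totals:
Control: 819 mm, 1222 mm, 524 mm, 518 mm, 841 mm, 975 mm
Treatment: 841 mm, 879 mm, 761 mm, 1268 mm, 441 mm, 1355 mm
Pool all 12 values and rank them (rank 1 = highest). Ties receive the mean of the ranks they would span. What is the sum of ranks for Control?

42.5

Sorted (descending): 1355, 1268, 1222, 975, 879, 841, 841, 819, 761, 524, 518, 441
The 2 values of 841 occupy positions 6–7 → average rank (6+7)/2 = 6.5.
Control values → pooled ranks: 819→8, 1222→3, 524→10, 518→11, 841→6.5, 975→4
Rank sum = 8 + 3 + 10 + 11 + 6.5 + 4 = 42.5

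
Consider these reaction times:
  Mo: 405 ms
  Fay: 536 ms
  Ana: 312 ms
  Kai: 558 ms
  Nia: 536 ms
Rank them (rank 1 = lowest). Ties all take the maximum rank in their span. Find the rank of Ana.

1

Sorted (ascending): 312, 405, 536, 536, 558
The 2 values of 536 occupy positions 3–4 → each gets rank 4.
Ana has value 312 ms → rank 1.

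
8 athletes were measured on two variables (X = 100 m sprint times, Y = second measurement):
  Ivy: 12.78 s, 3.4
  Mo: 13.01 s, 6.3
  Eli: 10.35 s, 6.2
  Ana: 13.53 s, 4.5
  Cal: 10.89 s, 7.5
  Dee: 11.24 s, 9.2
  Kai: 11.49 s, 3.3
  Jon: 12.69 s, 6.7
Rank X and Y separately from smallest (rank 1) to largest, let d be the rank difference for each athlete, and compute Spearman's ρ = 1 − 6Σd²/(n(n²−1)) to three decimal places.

-0.357

Ranks of variable 1: 6, 7, 1, 8, 2, 3, 4, 5
Ranks of variable 2: 2, 5, 4, 3, 7, 8, 1, 6
d = r₁ − r₂: 4, 2, -3, 5, -5, -5, 3, -1
d²: 16, 4, 9, 25, 25, 25, 9, 1; Σd² = 114
ρ = 1 − 6·114/(8·63) = 1 − 684/504 = -0.357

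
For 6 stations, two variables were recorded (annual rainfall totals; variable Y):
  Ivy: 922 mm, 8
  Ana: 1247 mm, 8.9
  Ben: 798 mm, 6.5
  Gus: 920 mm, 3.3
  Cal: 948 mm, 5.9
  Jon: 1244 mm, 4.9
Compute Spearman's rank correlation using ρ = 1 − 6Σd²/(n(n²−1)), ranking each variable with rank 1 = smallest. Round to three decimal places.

Ranks of variable 1: 3, 6, 1, 2, 4, 5
Ranks of variable 2: 5, 6, 4, 1, 3, 2
d = r₁ − r₂: -2, 0, -3, 1, 1, 3
d²: 4, 0, 9, 1, 1, 9; Σd² = 24
ρ = 1 − 6·24/(6·35) = 1 − 144/210 = 0.314

0.314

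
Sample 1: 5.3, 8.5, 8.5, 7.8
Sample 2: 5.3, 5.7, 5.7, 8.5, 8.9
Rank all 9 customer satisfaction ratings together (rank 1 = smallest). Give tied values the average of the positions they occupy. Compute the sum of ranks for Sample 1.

20.5

Sorted (ascending): 5.3, 5.3, 5.7, 5.7, 7.8, 8.5, 8.5, 8.5, 8.9
The 2 values of 5.3 occupy positions 1–2 → average rank (1+2)/2 = 1.5.
The 2 values of 5.7 occupy positions 3–4 → average rank (3+4)/2 = 3.5.
The 3 values of 8.5 occupy positions 6–8 → average rank 7.
Sample 1 values → pooled ranks: 5.3→1.5, 8.5→7, 8.5→7, 7.8→5
Rank sum = 1.5 + 7 + 7 + 5 = 20.5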